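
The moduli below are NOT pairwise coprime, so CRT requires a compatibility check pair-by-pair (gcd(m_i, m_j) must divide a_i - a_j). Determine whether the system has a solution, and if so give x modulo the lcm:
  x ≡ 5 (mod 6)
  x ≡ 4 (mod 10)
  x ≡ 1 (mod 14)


Moduli 6, 10, 14 are not pairwise coprime, so CRT works modulo lcm(m_i) when all pairwise compatibility conditions hold.
Pairwise compatibility: gcd(m_i, m_j) must divide a_i - a_j for every pair.
Merge one congruence at a time:
  Start: x ≡ 5 (mod 6).
  Combine with x ≡ 4 (mod 10): gcd(6, 10) = 2, and 4 - 5 = -1 is NOT divisible by 2.
    ⇒ system is inconsistent (no integer solution).

No solution (the system is inconsistent).


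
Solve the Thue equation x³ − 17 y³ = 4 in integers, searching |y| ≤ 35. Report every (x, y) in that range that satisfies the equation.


The equation is x³ - 17y³ = 4. For fixed y, x³ = 17·y³ + 4, so a solution requires the RHS to be a perfect cube.
Strategy: iterate y from -35 to 35, compute RHS = 17·y³ + 4, and check whether it is a (positive or negative) perfect cube.
Check small values of y:
  y = 0: RHS = 4 is not a perfect cube.
  y = 1: RHS = 21 is not a perfect cube.
  y = -1: RHS = -13 is not a perfect cube.
  y = 2: RHS = 140 is not a perfect cube.
  y = -2: RHS = -132 is not a perfect cube.
  y = 3: RHS = 463 is not a perfect cube.
  y = -3: RHS = -455 is not a perfect cube.
Continuing the search up to |y| = 35 finds no solutions either.
No (x, y) in the scanned range satisfies the equation.

No integer solutions with |y| ≤ 35.


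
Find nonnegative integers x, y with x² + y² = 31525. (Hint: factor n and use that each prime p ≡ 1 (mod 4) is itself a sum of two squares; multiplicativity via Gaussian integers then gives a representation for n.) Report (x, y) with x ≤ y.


Step 1: Factor n = 31525 = 5^2 · 13 · 97.
Step 2: Check the mod-4 condition on each prime factor: 5 ≡ 1 (mod 4), exponent 2; 13 ≡ 1 (mod 4), exponent 1; 97 ≡ 1 (mod 4), exponent 1.
All primes ≡ 3 (mod 4) appear to even exponent (or don't appear), so by the two-squares theorem n IS expressible as a sum of two squares.
Step 3: Build a representation. Group n = k² · m with k = 5 and m = 13 · 97 = 1261 (a product of primes ≡ 1 (mod 4)); a representation of m scales to one of n via (k·x)² + (k·y)² = k²(x² + y²). Each prime p ≡ 1 (mod 4) is itself a sum of two squares; find a² by testing p − a² for a perfect square:
  13: 13 − 1² = 12, 13 − 2² = 9 = 3² ⇒ 13 = 2² + 3².
  97: 97 − 1² = 96, 97 − 2² = 93, 97 − 3² = 88, 97 − 4² = 81 = 9² ⇒ 97 = 4² + 9².
  Combine using the Brahmagupta–Fibonacci identity (a² + b²)(c² + d²) = (ac − bd)² + (ad + bc)² = (ac + bd)² + (ad − bc)²:
  13 · 97 = 1261: from (2² + 3²)(4² + 9²), take (2·4 − 3·9, 2·9 + 3·4) = (8 − 27, 18 + 12) = (-19, 30); dropping signs (only squares matter) gives (19, 30); check 19² + 30² = 361 + 900 = 1261 ✓.
  Scale by k = 5: (5·19, 5·30) = (95, 150).
Step 4: Order so x ≤ y and verify: 95² + 150² = 9025 + 22500 = 31525 = n. ✓

n = 31525 = 95² + 150² (one valid representation with x ≤ y).


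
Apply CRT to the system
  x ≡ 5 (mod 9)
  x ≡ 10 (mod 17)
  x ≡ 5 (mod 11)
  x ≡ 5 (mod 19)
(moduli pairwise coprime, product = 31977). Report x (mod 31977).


Product of moduli M = 9 · 17 · 11 · 19 = 31977.
Merge one congruence at a time:
  Start: x ≡ 5 (mod 9).
  Combine with x ≡ 10 (mod 17); new modulus lcm = 153.
    Write x = 5 + 9·t and substitute into x ≡ 10 (mod 17): 9·t ≡ 10 − 5 = 5 (mod 17).
    The inverse of 9 mod 17 is 2 (since 9·2 = 18 = 1·17 + 1), so t ≡ 2·5 = 10 ≡ 10 (mod 17).
    Then x = 5 + 9·10 = 95, valid modulo lcm(9, 17) = 153: x ≡ 95 (mod 153).
  Combine with x ≡ 5 (mod 11); new modulus lcm = 1683.
    Write x = 95 + 153·t and substitute into x ≡ 5 (mod 11): 153·t ≡ 5 − 95 = -90 (mod 11).
    Reduce coefficients mod 11: 10·t ≡ 9 (mod 11).
    The inverse of 10 mod 11 is 10 (since 10·10 = 100 = 9·11 + 1), so t ≡ 10·9 = 90 ≡ 2 (mod 11).
    Then x = 95 + 153·2 = 401, valid modulo lcm(153, 11) = 1683: x ≡ 401 (mod 1683).
  Combine with x ≡ 5 (mod 19); new modulus lcm = 31977.
    Write x = 401 + 1683·t and substitute into x ≡ 5 (mod 19): 1683·t ≡ 5 − 401 = -396 (mod 19).
    Reduce coefficients mod 19: 11·t ≡ 3 (mod 19).
    The inverse of 11 mod 19 is 7 (since 11·7 = 77 = 4·19 + 1), so t ≡ 7·3 = 21 ≡ 2 (mod 19).
    Then x = 401 + 1683·2 = 3767, valid modulo lcm(1683, 19) = 31977: x ≡ 3767 (mod 31977).
Verify against each original: 3767 mod 9 = 5, 3767 mod 17 = 10, 3767 mod 11 = 5, 3767 mod 19 = 5.

x ≡ 3767 (mod 31977).


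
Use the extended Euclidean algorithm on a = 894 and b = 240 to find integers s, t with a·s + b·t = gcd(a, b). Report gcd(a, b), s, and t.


Euclidean algorithm on (894, 240) — divide until remainder is 0:
  894 = 3 · 240 + 174
  240 = 1 · 174 + 66
  174 = 2 · 66 + 42
  66 = 1 · 42 + 24
  42 = 1 · 24 + 18
  24 = 1 · 18 + 6
  18 = 3 · 6 + 0
gcd(894, 240) = 6.
Track Bezout coefficients alongside the remainders: start with r₀ = 894 = a·1 + b·0 (s = 1, t = 0) and r₁ = 240 = a·0 + b·1 (s = 0, t = 1); each new remainder r_{k+1} = r_{k-1} − q_k·r_k inherits s_{k+1} = s_{k-1} − q_k·s_k, t_{k+1} = t_{k-1} − q_k·t_k, so r_k = a·s_k + b·t_k at every step:
  q = 3: r = 174, s = 1 − 3·0 = 1, t = 0 − 3·1 = -3  (check: 894·1 + 240·(-3) = 174)
  q = 1: r = 66, s = 0 − 1·1 = -1, t = 1 − 1·(-3) = 4  (check: 894·(-1) + 240·4 = 66)
  q = 2: r = 42, s = 1 − 2·(-1) = 3, t = -3 − 2·4 = -11  (check: 894·3 + 240·(-11) = 42)
  q = 1: r = 24, s = -1 − 1·3 = -4, t = 4 − 1·(-11) = 15  (check: 894·(-4) + 240·15 = 24)
  q = 1: r = 18, s = 3 − 1·(-4) = 7, t = -11 − 1·15 = -26  (check: 894·7 + 240·(-26) = 18)
  q = 1: r = 6, s = -4 − 1·7 = -11, t = 15 − 1·(-26) = 41  (check: 894·(-11) + 240·41 = 6)
The row with r = 6 (the gcd) gives the Bezout coefficients s = -11, t = 41.
Result: 894 · (-11) + 240 · (41) = 6.

gcd(894, 240) = 6; s = -11, t = 41 (check: 894·(-11) + 240·41 = 6).


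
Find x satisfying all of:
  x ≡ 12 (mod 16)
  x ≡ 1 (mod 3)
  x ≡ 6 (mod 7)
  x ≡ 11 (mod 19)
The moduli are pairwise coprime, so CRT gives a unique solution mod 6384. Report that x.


Product of moduli M = 16 · 3 · 7 · 19 = 6384.
Merge one congruence at a time:
  Start: x ≡ 12 (mod 16).
  Combine with x ≡ 1 (mod 3); new modulus lcm = 48.
    Write x = 12 + 16·t and substitute into x ≡ 1 (mod 3): 16·t ≡ 1 − 12 = -11 (mod 3).
    Reduce coefficients mod 3: 1·t ≡ 1 (mod 3).
    So t ≡ 1 (mod 3).
    Then x = 12 + 16·1 = 28, valid modulo lcm(16, 3) = 48: x ≡ 28 (mod 48).
  Combine with x ≡ 6 (mod 7); new modulus lcm = 336.
    Write x = 28 + 48·t and substitute into x ≡ 6 (mod 7): 48·t ≡ 6 − 28 = -22 (mod 7).
    Reduce coefficients mod 7: 6·t ≡ 6 (mod 7).
    The inverse of 6 mod 7 is 6 (since 6·6 = 36 = 5·7 + 1), so t ≡ 6·6 = 36 ≡ 1 (mod 7).
    Then x = 28 + 48·1 = 76, valid modulo lcm(48, 7) = 336: x ≡ 76 (mod 336).
  Combine with x ≡ 11 (mod 19); new modulus lcm = 6384.
    Write x = 76 + 336·t and substitute into x ≡ 11 (mod 19): 336·t ≡ 11 − 76 = -65 (mod 19).
    Reduce coefficients mod 19: 13·t ≡ 11 (mod 19).
    The inverse of 13 mod 19 is 3 (since 13·3 = 39 = 2·19 + 1), so t ≡ 3·11 = 33 ≡ 14 (mod 19).
    Then x = 76 + 336·14 = 4780, valid modulo lcm(336, 19) = 6384: x ≡ 4780 (mod 6384).
Verify against each original: 4780 mod 16 = 12, 4780 mod 3 = 1, 4780 mod 7 = 6, 4780 mod 19 = 11.

x ≡ 4780 (mod 6384).


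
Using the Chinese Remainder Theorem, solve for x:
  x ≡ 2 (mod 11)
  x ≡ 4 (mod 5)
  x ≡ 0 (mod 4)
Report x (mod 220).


Moduli 11, 5, 4 are pairwise coprime; by CRT there is a unique solution modulo M = 11 · 5 · 4 = 220.
Solve pairwise, accumulating the modulus:
  Start with x ≡ 2 (mod 11).
  Combine with x ≡ 4 (mod 5): since gcd(11, 5) = 1, we get a unique residue mod 55.
    Write x = 2 + 11·t and substitute into x ≡ 4 (mod 5): 11·t ≡ 4 − 2 = 2 (mod 5).
    Reduce coefficients mod 5: 1·t ≡ 2 (mod 5).
    So t ≡ 2 (mod 5).
    Then x = 2 + 11·2 = 24, valid modulo lcm(11, 5) = 55: x ≡ 24 (mod 55).
  Combine with x ≡ 0 (mod 4): since gcd(55, 4) = 1, we get a unique residue mod 220.
    Write x = 24 + 55·t and substitute into x ≡ 0 (mod 4): 55·t ≡ 0 − 24 = -24 (mod 4).
    Reduce coefficients mod 4: 3·t ≡ 0 (mod 4).
    The inverse of 3 mod 4 is 3 (since 3·3 = 9 = 2·4 + 1), so t ≡ 3·0 = 0 ≡ 0 (mod 4).
    Then x = 24 + 55·0 = 24, valid modulo lcm(55, 4) = 220: x ≡ 24 (mod 220).
Verify: 24 mod 11 = 2 ✓, 24 mod 5 = 4 ✓, 24 mod 4 = 0 ✓.

x ≡ 24 (mod 220).


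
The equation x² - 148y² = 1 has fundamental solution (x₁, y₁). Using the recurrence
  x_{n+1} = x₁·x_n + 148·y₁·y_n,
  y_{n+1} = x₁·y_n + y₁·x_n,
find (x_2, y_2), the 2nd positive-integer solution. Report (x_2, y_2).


Step 1: Find the fundamental solution (x₁, y₁) of x² - 148y² = 1.
  Expand √148 as a continued fraction. a₀ = ⌊√148⌋ = 12; iterate m_{k+1} = d_k·a_k − m_k, d_{k+1} = (148 − m_{k+1}²)/d_k, a_{k+1} = ⌊(a₀ + m_{k+1})/d_{k+1}⌋ (starting m₀ = 0, d₀ = 1), with convergents p_k = a_k·p_{k-1} + p_{k-2}, q_k = a_k·q_{k-1} + q_{k-2} (p₋₁ = 1, q₋₁ = 0):
  k = 0: a₀ = 12; p₀/q₀ = 12/1; p₀² − 148·q₀² = 144 − 148 = -4.
  k = 1: m = 12, d = 4, a = ⌊(12 + 12)/4⌋ = 6; p/q = (6·12 + 1)/(6·1 + 0) = 73/6; p² − 148·q² = 5329 − 5328 = 1.
  The first convergent with p² − 148·q² = 1 gives the fundamental solution (x₁, y₁) = (73, 6).
Step 2: Apply the recurrence (x_{n+1}, y_{n+1}) = (x₁x_n + 148y₁y_n, x₁y_n + y₁x_n) repeatedly.
  From (x_1, y_1) = (73, 6): x_2 = 73·73 + 148·6·6 = 10657; y_2 = 73·6 + 6·73 = 876.
Step 3: Verify x_2² - 148·y_2² = 113571649 - 113571648 = 1 (should be 1). ✓

(x_1, y_1) = (73, 6); (x_2, y_2) = (10657, 876).


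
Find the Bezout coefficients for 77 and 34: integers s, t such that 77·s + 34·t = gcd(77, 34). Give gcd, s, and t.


Euclidean algorithm on (77, 34) — divide until remainder is 0:
  77 = 2 · 34 + 9
  34 = 3 · 9 + 7
  9 = 1 · 7 + 2
  7 = 3 · 2 + 1
  2 = 2 · 1 + 0
gcd(77, 34) = 1.
Track Bezout coefficients alongside the remainders: start with r₀ = 77 = a·1 + b·0 (s = 1, t = 0) and r₁ = 34 = a·0 + b·1 (s = 0, t = 1); each new remainder r_{k+1} = r_{k-1} − q_k·r_k inherits s_{k+1} = s_{k-1} − q_k·s_k, t_{k+1} = t_{k-1} − q_k·t_k, so r_k = a·s_k + b·t_k at every step:
  q = 2: r = 9, s = 1 − 2·0 = 1, t = 0 − 2·1 = -2  (check: 77·1 + 34·(-2) = 9)
  q = 3: r = 7, s = 0 − 3·1 = -3, t = 1 − 3·(-2) = 7  (check: 77·(-3) + 34·7 = 7)
  q = 1: r = 2, s = 1 − 1·(-3) = 4, t = -2 − 1·7 = -9  (check: 77·4 + 34·(-9) = 2)
  q = 3: r = 1, s = -3 − 3·4 = -15, t = 7 − 3·(-9) = 34  (check: 77·(-15) + 34·34 = 1)
The row with r = 1 (the gcd) gives the Bezout coefficients s = -15, t = 34.
Result: 77 · (-15) + 34 · (34) = 1.

gcd(77, 34) = 1; s = -15, t = 34 (check: 77·(-15) + 34·34 = 1).


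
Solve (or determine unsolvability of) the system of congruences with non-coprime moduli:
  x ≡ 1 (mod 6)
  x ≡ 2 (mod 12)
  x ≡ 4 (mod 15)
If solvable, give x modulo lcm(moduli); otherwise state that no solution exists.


Moduli 6, 12, 15 are not pairwise coprime, so CRT works modulo lcm(m_i) when all pairwise compatibility conditions hold.
Pairwise compatibility: gcd(m_i, m_j) must divide a_i - a_j for every pair.
Merge one congruence at a time:
  Start: x ≡ 1 (mod 6).
  Combine with x ≡ 2 (mod 12): gcd(6, 12) = 6, and 2 - 1 = 1 is NOT divisible by 6.
    ⇒ system is inconsistent (no integer solution).

No solution (the system is inconsistent).


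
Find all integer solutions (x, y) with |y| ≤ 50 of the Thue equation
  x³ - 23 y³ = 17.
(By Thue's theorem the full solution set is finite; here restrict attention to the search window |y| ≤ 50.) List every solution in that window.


The equation is x³ - 23y³ = 17. For fixed y, x³ = 23·y³ + 17, so a solution requires the RHS to be a perfect cube.
Strategy: iterate y from -50 to 50, compute RHS = 23·y³ + 17, and check whether it is a (positive or negative) perfect cube.
Check small values of y:
  y = 0: RHS = 17 is not a perfect cube.
  y = 1: RHS = 40 is not a perfect cube.
  y = -1: RHS = -6 is not a perfect cube.
  y = 2: RHS = 201 is not a perfect cube.
  y = -2: RHS = -167 is not a perfect cube.
  y = 3: RHS = 638 is not a perfect cube.
  y = -3: RHS = -604 is not a perfect cube.
Continuing the search up to |y| = 50 finds no solutions either.
No (x, y) in the scanned range satisfies the equation.

No integer solutions with |y| ≤ 50.


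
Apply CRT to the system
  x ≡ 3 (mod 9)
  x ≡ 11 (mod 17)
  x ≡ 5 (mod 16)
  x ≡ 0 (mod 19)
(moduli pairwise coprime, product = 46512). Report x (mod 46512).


Product of moduli M = 9 · 17 · 16 · 19 = 46512.
Merge one congruence at a time:
  Start: x ≡ 3 (mod 9).
  Combine with x ≡ 11 (mod 17); new modulus lcm = 153.
    Write x = 3 + 9·t and substitute into x ≡ 11 (mod 17): 9·t ≡ 11 − 3 = 8 (mod 17).
    The inverse of 9 mod 17 is 2 (since 9·2 = 18 = 1·17 + 1), so t ≡ 2·8 = 16 ≡ 16 (mod 17).
    Then x = 3 + 9·16 = 147, valid modulo lcm(9, 17) = 153: x ≡ 147 (mod 153).
  Combine with x ≡ 5 (mod 16); new modulus lcm = 2448.
    Write x = 147 + 153·t and substitute into x ≡ 5 (mod 16): 153·t ≡ 5 − 147 = -142 (mod 16).
    Reduce coefficients mod 16: 9·t ≡ 2 (mod 16).
    The inverse of 9 mod 16 is 9 (since 9·9 = 81 = 5·16 + 1), so t ≡ 9·2 = 18 ≡ 2 (mod 16).
    Then x = 147 + 153·2 = 453, valid modulo lcm(153, 16) = 2448: x ≡ 453 (mod 2448).
  Combine with x ≡ 0 (mod 19); new modulus lcm = 46512.
    Write x = 453 + 2448·t and substitute into x ≡ 0 (mod 19): 2448·t ≡ 0 − 453 = -453 (mod 19).
    Reduce coefficients mod 19: 16·t ≡ 3 (mod 19).
    The inverse of 16 mod 19 is 6 (since 16·6 = 96 = 5·19 + 1), so t ≡ 6·3 = 18 ≡ 18 (mod 19).
    Then x = 453 + 2448·18 = 44517, valid modulo lcm(2448, 19) = 46512: x ≡ 44517 (mod 46512).
Verify against each original: 44517 mod 9 = 3, 44517 mod 17 = 11, 44517 mod 16 = 5, 44517 mod 19 = 0.

x ≡ 44517 (mod 46512).


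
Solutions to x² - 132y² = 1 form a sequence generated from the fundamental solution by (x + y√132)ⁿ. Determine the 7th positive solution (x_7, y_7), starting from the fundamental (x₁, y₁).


Step 1: Find the fundamental solution (x₁, y₁) of x² - 132y² = 1.
  Expand √132 as a continued fraction. a₀ = ⌊√132⌋ = 11; iterate m_{k+1} = d_k·a_k − m_k, d_{k+1} = (132 − m_{k+1}²)/d_k, a_{k+1} = ⌊(a₀ + m_{k+1})/d_{k+1}⌋ (starting m₀ = 0, d₀ = 1), with convergents p_k = a_k·p_{k-1} + p_{k-2}, q_k = a_k·q_{k-1} + q_{k-2} (p₋₁ = 1, q₋₁ = 0):
  k = 0: a₀ = 11; p₀/q₀ = 11/1; p₀² − 132·q₀² = 121 − 132 = -11.
  k = 1: m = 11, d = 11, a = ⌊(11 + 11)/11⌋ = 2; p/q = (2·11 + 1)/(2·1 + 0) = 23/2; p² − 132·q² = 529 − 528 = 1.
  The first convergent with p² − 132·q² = 1 gives the fundamental solution (x₁, y₁) = (23, 2).
Step 2: Apply the recurrence (x_{n+1}, y_{n+1}) = (x₁x_n + 132y₁y_n, x₁y_n + y₁x_n) repeatedly.
  From (x_1, y_1) = (23, 2): x_2 = 23·23 + 132·2·2 = 1057; y_2 = 23·2 + 2·23 = 92.
  From (x_2, y_2) = (1057, 92): x_3 = 23·1057 + 132·2·92 = 48599; y_3 = 23·92 + 2·1057 = 4230.
  From (x_3, y_3) = (48599, 4230): x_4 = 23·48599 + 132·2·4230 = 2234497; y_4 = 23·4230 + 2·48599 = 194488.
  From (x_4, y_4) = (2234497, 194488): x_5 = 23·2234497 + 132·2·194488 = 102738263; y_5 = 23·194488 + 2·2234497 = 8942218.
  From (x_5, y_5) = (102738263, 8942218): x_6 = 23·102738263 + 132·2·8942218 = 4723725601; y_6 = 23·8942218 + 2·102738263 = 411147540.
  From (x_6, y_6) = (4723725601, 411147540): x_7 = 23·4723725601 + 132·2·411147540 = 217188639383; y_7 = 23·411147540 + 2·4723725601 = 18903844622.
Step 3: Verify x_7² - 132·y_7² = 47170905077038818620689 - 47170905077038818620688 = 1 (should be 1). ✓

(x_1, y_1) = (23, 2); (x_7, y_7) = (217188639383, 18903844622).


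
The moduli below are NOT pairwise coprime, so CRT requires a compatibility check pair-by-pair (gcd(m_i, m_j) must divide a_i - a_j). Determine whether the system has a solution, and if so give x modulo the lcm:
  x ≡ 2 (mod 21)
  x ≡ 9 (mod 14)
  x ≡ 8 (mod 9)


Moduli 21, 14, 9 are not pairwise coprime, so CRT works modulo lcm(m_i) when all pairwise compatibility conditions hold.
Pairwise compatibility: gcd(m_i, m_j) must divide a_i - a_j for every pair.
Merge one congruence at a time:
  Start: x ≡ 2 (mod 21).
  Combine with x ≡ 9 (mod 14): gcd(21, 14) = 7; 9 - 2 = 7, which IS divisible by 7, so compatible.
    Write x = 2 + 21·t and substitute into x ≡ 9 (mod 14): 21·t ≡ 9 − 2 = 7 (mod 14).
    Divide the congruence (and modulus) by g = 7: 3·t ≡ 1 (mod 2).
    Reduce coefficients mod 2: 1·t ≡ 1 (mod 2).
    So t ≡ 1 (mod 2).
    Then x = 2 + 21·1 = 23, valid modulo lcm(21, 14) = 42: x ≡ 23 (mod 42).
  Combine with x ≡ 8 (mod 9): gcd(42, 9) = 3; 8 - 23 = -15, which IS divisible by 3, so compatible.
    Write x = 23 + 42·t and substitute into x ≡ 8 (mod 9): 42·t ≡ 8 − 23 = -15 (mod 9).
    Divide the congruence (and modulus) by g = 3: 14·t ≡ -5 (mod 3).
    Reduce coefficients mod 3: 2·t ≡ 1 (mod 3).
    The inverse of 2 mod 3 is 2 (since 2·2 = 4 = 1·3 + 1), so t ≡ 2·1 = 2 ≡ 2 (mod 3).
    Then x = 23 + 42·2 = 107, valid modulo lcm(42, 9) = 126: x ≡ 107 (mod 126).
Verify: 107 mod 21 = 2, 107 mod 14 = 9, 107 mod 9 = 8.

x ≡ 107 (mod 126).


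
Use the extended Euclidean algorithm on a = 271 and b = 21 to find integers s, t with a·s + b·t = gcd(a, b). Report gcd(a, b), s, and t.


Euclidean algorithm on (271, 21) — divide until remainder is 0:
  271 = 12 · 21 + 19
  21 = 1 · 19 + 2
  19 = 9 · 2 + 1
  2 = 2 · 1 + 0
gcd(271, 21) = 1.
Track Bezout coefficients alongside the remainders: start with r₀ = 271 = a·1 + b·0 (s = 1, t = 0) and r₁ = 21 = a·0 + b·1 (s = 0, t = 1); each new remainder r_{k+1} = r_{k-1} − q_k·r_k inherits s_{k+1} = s_{k-1} − q_k·s_k, t_{k+1} = t_{k-1} − q_k·t_k, so r_k = a·s_k + b·t_k at every step:
  q = 12: r = 19, s = 1 − 12·0 = 1, t = 0 − 12·1 = -12  (check: 271·1 + 21·(-12) = 19)
  q = 1: r = 2, s = 0 − 1·1 = -1, t = 1 − 1·(-12) = 13  (check: 271·(-1) + 21·13 = 2)
  q = 9: r = 1, s = 1 − 9·(-1) = 10, t = -12 − 9·13 = -129  (check: 271·10 + 21·(-129) = 1)
The row with r = 1 (the gcd) gives the Bezout coefficients s = 10, t = -129.
Result: 271 · (10) + 21 · (-129) = 1.

gcd(271, 21) = 1; s = 10, t = -129 (check: 271·10 + 21·(-129) = 1).


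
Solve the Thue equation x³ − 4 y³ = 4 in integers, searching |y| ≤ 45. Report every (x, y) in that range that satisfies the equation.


The equation is x³ - 4y³ = 4. For fixed y, x³ = 4·y³ + 4, so a solution requires the RHS to be a perfect cube.
Strategy: iterate y from -45 to 45, compute RHS = 4·y³ + 4, and check whether it is a (positive or negative) perfect cube.
Check small values of y:
  y = 0: RHS = 4 is not a perfect cube.
  y = 1: RHS = 8 = (2)³ ⇒ x = 2 works.
  y = -1: RHS = 0 = (0)³ ⇒ x = 0 works.
  y = 2: RHS = 36 is not a perfect cube.
  y = -2: RHS = -28 is not a perfect cube.
  y = 3: RHS = 112 is not a perfect cube.
  y = -3: RHS = -104 is not a perfect cube.
Continuing the search up to |y| = 45 finds no further solutions beyond those listed.
Collected solutions: (0, -1), (2, 1).

Solutions (with |y| ≤ 45): (0, -1), (2, 1).


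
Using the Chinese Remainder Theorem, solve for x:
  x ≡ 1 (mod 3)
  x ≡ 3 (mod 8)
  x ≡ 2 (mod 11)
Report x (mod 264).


Moduli 3, 8, 11 are pairwise coprime; by CRT there is a unique solution modulo M = 3 · 8 · 11 = 264.
Solve pairwise, accumulating the modulus:
  Start with x ≡ 1 (mod 3).
  Combine with x ≡ 3 (mod 8): since gcd(3, 8) = 1, we get a unique residue mod 24.
    Write x = 1 + 3·t and substitute into x ≡ 3 (mod 8): 3·t ≡ 3 − 1 = 2 (mod 8).
    The inverse of 3 mod 8 is 3 (since 3·3 = 9 = 1·8 + 1), so t ≡ 3·2 = 6 ≡ 6 (mod 8).
    Then x = 1 + 3·6 = 19, valid modulo lcm(3, 8) = 24: x ≡ 19 (mod 24).
  Combine with x ≡ 2 (mod 11): since gcd(24, 11) = 1, we get a unique residue mod 264.
    Write x = 19 + 24·t and substitute into x ≡ 2 (mod 11): 24·t ≡ 2 − 19 = -17 (mod 11).
    Reduce coefficients mod 11: 2·t ≡ 5 (mod 11).
    The inverse of 2 mod 11 is 6 (since 2·6 = 12 = 1·11 + 1), so t ≡ 6·5 = 30 ≡ 8 (mod 11).
    Then x = 19 + 24·8 = 211, valid modulo lcm(24, 11) = 264: x ≡ 211 (mod 264).
Verify: 211 mod 3 = 1 ✓, 211 mod 8 = 3 ✓, 211 mod 11 = 2 ✓.

x ≡ 211 (mod 264).


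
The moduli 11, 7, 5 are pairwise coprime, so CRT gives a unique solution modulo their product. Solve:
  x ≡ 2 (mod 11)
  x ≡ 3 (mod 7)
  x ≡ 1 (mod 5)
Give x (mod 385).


Moduli 11, 7, 5 are pairwise coprime; by CRT there is a unique solution modulo M = 11 · 7 · 5 = 385.
Solve pairwise, accumulating the modulus:
  Start with x ≡ 2 (mod 11).
  Combine with x ≡ 3 (mod 7): since gcd(11, 7) = 1, we get a unique residue mod 77.
    Write x = 2 + 11·t and substitute into x ≡ 3 (mod 7): 11·t ≡ 3 − 2 = 1 (mod 7).
    Reduce coefficients mod 7: 4·t ≡ 1 (mod 7).
    The inverse of 4 mod 7 is 2 (since 4·2 = 8 = 1·7 + 1), so t ≡ 2·1 = 2 ≡ 2 (mod 7).
    Then x = 2 + 11·2 = 24, valid modulo lcm(11, 7) = 77: x ≡ 24 (mod 77).
  Combine with x ≡ 1 (mod 5): since gcd(77, 5) = 1, we get a unique residue mod 385.
    Write x = 24 + 77·t and substitute into x ≡ 1 (mod 5): 77·t ≡ 1 − 24 = -23 (mod 5).
    Reduce coefficients mod 5: 2·t ≡ 2 (mod 5).
    The inverse of 2 mod 5 is 3 (since 2·3 = 6 = 1·5 + 1), so t ≡ 3·2 = 6 ≡ 1 (mod 5).
    Then x = 24 + 77·1 = 101, valid modulo lcm(77, 5) = 385: x ≡ 101 (mod 385).
Verify: 101 mod 11 = 2 ✓, 101 mod 7 = 3 ✓, 101 mod 5 = 1 ✓.

x ≡ 101 (mod 385).


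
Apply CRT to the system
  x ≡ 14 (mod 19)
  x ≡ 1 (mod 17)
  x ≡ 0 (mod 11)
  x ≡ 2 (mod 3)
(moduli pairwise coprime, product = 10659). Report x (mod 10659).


Product of moduli M = 19 · 17 · 11 · 3 = 10659.
Merge one congruence at a time:
  Start: x ≡ 14 (mod 19).
  Combine with x ≡ 1 (mod 17); new modulus lcm = 323.
    Write x = 14 + 19·t and substitute into x ≡ 1 (mod 17): 19·t ≡ 1 − 14 = -13 (mod 17).
    Reduce coefficients mod 17: 2·t ≡ 4 (mod 17).
    The inverse of 2 mod 17 is 9 (since 2·9 = 18 = 1·17 + 1), so t ≡ 9·4 = 36 ≡ 2 (mod 17).
    Then x = 14 + 19·2 = 52, valid modulo lcm(19, 17) = 323: x ≡ 52 (mod 323).
  Combine with x ≡ 0 (mod 11); new modulus lcm = 3553.
    Write x = 52 + 323·t and substitute into x ≡ 0 (mod 11): 323·t ≡ 0 − 52 = -52 (mod 11).
    Reduce coefficients mod 11: 4·t ≡ 3 (mod 11).
    The inverse of 4 mod 11 is 3 (since 4·3 = 12 = 1·11 + 1), so t ≡ 3·3 = 9 ≡ 9 (mod 11).
    Then x = 52 + 323·9 = 2959, valid modulo lcm(323, 11) = 3553: x ≡ 2959 (mod 3553).
  Combine with x ≡ 2 (mod 3); new modulus lcm = 10659.
    Write x = 2959 + 3553·t and substitute into x ≡ 2 (mod 3): 3553·t ≡ 2 − 2959 = -2957 (mod 3).
    Reduce coefficients mod 3: 1·t ≡ 1 (mod 3).
    So t ≡ 1 (mod 3).
    Then x = 2959 + 3553·1 = 6512, valid modulo lcm(3553, 3) = 10659: x ≡ 6512 (mod 10659).
Verify against each original: 6512 mod 19 = 14, 6512 mod 17 = 1, 6512 mod 11 = 0, 6512 mod 3 = 2.

x ≡ 6512 (mod 10659).


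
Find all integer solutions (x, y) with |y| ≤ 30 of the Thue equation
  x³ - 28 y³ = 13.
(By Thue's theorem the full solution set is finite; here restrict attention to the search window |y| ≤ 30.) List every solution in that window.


The equation is x³ - 28y³ = 13. For fixed y, x³ = 28·y³ + 13, so a solution requires the RHS to be a perfect cube.
Strategy: iterate y from -30 to 30, compute RHS = 28·y³ + 13, and check whether it is a (positive or negative) perfect cube.
Check small values of y:
  y = 0: RHS = 13 is not a perfect cube.
  y = 1: RHS = 41 is not a perfect cube.
  y = -1: RHS = -15 is not a perfect cube.
  y = 2: RHS = 237 is not a perfect cube.
  y = -2: RHS = -211 is not a perfect cube.
  y = 3: RHS = 769 is not a perfect cube.
  y = -3: RHS = -743 is not a perfect cube.
Continuing the search up to |y| = 30 finds no solutions either.
No (x, y) in the scanned range satisfies the equation.

No integer solutions with |y| ≤ 30.


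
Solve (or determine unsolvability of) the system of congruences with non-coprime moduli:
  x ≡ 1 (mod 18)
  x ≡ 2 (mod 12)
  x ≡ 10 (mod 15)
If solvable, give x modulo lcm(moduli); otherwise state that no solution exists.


Moduli 18, 12, 15 are not pairwise coprime, so CRT works modulo lcm(m_i) when all pairwise compatibility conditions hold.
Pairwise compatibility: gcd(m_i, m_j) must divide a_i - a_j for every pair.
Merge one congruence at a time:
  Start: x ≡ 1 (mod 18).
  Combine with x ≡ 2 (mod 12): gcd(18, 12) = 6, and 2 - 1 = 1 is NOT divisible by 6.
    ⇒ system is inconsistent (no integer solution).

No solution (the system is inconsistent).


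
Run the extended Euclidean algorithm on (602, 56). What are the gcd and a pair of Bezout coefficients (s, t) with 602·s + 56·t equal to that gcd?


Euclidean algorithm on (602, 56) — divide until remainder is 0:
  602 = 10 · 56 + 42
  56 = 1 · 42 + 14
  42 = 3 · 14 + 0
gcd(602, 56) = 14.
Track Bezout coefficients alongside the remainders: start with r₀ = 602 = a·1 + b·0 (s = 1, t = 0) and r₁ = 56 = a·0 + b·1 (s = 0, t = 1); each new remainder r_{k+1} = r_{k-1} − q_k·r_k inherits s_{k+1} = s_{k-1} − q_k·s_k, t_{k+1} = t_{k-1} − q_k·t_k, so r_k = a·s_k + b·t_k at every step:
  q = 10: r = 42, s = 1 − 10·0 = 1, t = 0 − 10·1 = -10  (check: 602·1 + 56·(-10) = 42)
  q = 1: r = 14, s = 0 − 1·1 = -1, t = 1 − 1·(-10) = 11  (check: 602·(-1) + 56·11 = 14)
The row with r = 14 (the gcd) gives the Bezout coefficients s = -1, t = 11.
Result: 602 · (-1) + 56 · (11) = 14.

gcd(602, 56) = 14; s = -1, t = 11 (check: 602·(-1) + 56·11 = 14).


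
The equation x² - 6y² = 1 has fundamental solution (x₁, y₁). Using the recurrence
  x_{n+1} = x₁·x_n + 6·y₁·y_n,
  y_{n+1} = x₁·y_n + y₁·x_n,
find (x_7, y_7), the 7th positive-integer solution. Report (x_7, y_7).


Step 1: Find the fundamental solution (x₁, y₁) of x² - 6y² = 1.
  Expand √6 as a continued fraction. a₀ = ⌊√6⌋ = 2; iterate m_{k+1} = d_k·a_k − m_k, d_{k+1} = (6 − m_{k+1}²)/d_k, a_{k+1} = ⌊(a₀ + m_{k+1})/d_{k+1}⌋ (starting m₀ = 0, d₀ = 1), with convergents p_k = a_k·p_{k-1} + p_{k-2}, q_k = a_k·q_{k-1} + q_{k-2} (p₋₁ = 1, q₋₁ = 0):
  k = 0: a₀ = 2; p₀/q₀ = 2/1; p₀² − 6·q₀² = 4 − 6 = -2.
  k = 1: m = 2, d = 2, a = ⌊(2 + 2)/2⌋ = 2; p/q = (2·2 + 1)/(2·1 + 0) = 5/2; p² − 6·q² = 25 − 24 = 1.
  The first convergent with p² − 6·q² = 1 gives the fundamental solution (x₁, y₁) = (5, 2).
Step 2: Apply the recurrence (x_{n+1}, y_{n+1}) = (x₁x_n + 6y₁y_n, x₁y_n + y₁x_n) repeatedly.
  From (x_1, y_1) = (5, 2): x_2 = 5·5 + 6·2·2 = 49; y_2 = 5·2 + 2·5 = 20.
  From (x_2, y_2) = (49, 20): x_3 = 5·49 + 6·2·20 = 485; y_3 = 5·20 + 2·49 = 198.
  From (x_3, y_3) = (485, 198): x_4 = 5·485 + 6·2·198 = 4801; y_4 = 5·198 + 2·485 = 1960.
  From (x_4, y_4) = (4801, 1960): x_5 = 5·4801 + 6·2·1960 = 47525; y_5 = 5·1960 + 2·4801 = 19402.
  From (x_5, y_5) = (47525, 19402): x_6 = 5·47525 + 6·2·19402 = 470449; y_6 = 5·19402 + 2·47525 = 192060.
  From (x_6, y_6) = (470449, 192060): x_7 = 5·470449 + 6·2·192060 = 4656965; y_7 = 5·192060 + 2·470449 = 1901198.
Step 3: Verify x_7² - 6·y_7² = 21687323011225 - 21687323011224 = 1 (should be 1). ✓

(x_1, y_1) = (5, 2); (x_7, y_7) = (4656965, 1901198).


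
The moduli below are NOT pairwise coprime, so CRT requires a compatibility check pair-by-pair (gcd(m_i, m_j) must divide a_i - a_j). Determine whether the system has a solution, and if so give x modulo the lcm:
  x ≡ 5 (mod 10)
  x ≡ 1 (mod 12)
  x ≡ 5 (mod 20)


Moduli 10, 12, 20 are not pairwise coprime, so CRT works modulo lcm(m_i) when all pairwise compatibility conditions hold.
Pairwise compatibility: gcd(m_i, m_j) must divide a_i - a_j for every pair.
Merge one congruence at a time:
  Start: x ≡ 5 (mod 10).
  Combine with x ≡ 1 (mod 12): gcd(10, 12) = 2; 1 - 5 = -4, which IS divisible by 2, so compatible.
    Write x = 5 + 10·t and substitute into x ≡ 1 (mod 12): 10·t ≡ 1 − 5 = -4 (mod 12).
    Divide the congruence (and modulus) by g = 2: 5·t ≡ -2 (mod 6).
    Reduce coefficients mod 6: 5·t ≡ 4 (mod 6).
    The inverse of 5 mod 6 is 5 (since 5·5 = 25 = 4·6 + 1), so t ≡ 5·4 = 20 ≡ 2 (mod 6).
    Then x = 5 + 10·2 = 25, valid modulo lcm(10, 12) = 60: x ≡ 25 (mod 60).
  Combine with x ≡ 5 (mod 20): gcd(60, 20) = 20; 5 - 25 = -20, which IS divisible by 20, so compatible.
    Write x = 25 + 60·t and substitute into x ≡ 5 (mod 20): 60·t ≡ 5 − 25 = -20 (mod 20).
    Divide the congruence (and modulus) by g = 20: 3·t ≡ -1 (mod 1).
    Modulo 1 every t works; take t = 0.
    Then x = 25 + 60·0 = 25, valid modulo lcm(60, 20) = 60: x ≡ 25 (mod 60).
Verify: 25 mod 10 = 5, 25 mod 12 = 1, 25 mod 20 = 5.

x ≡ 25 (mod 60).


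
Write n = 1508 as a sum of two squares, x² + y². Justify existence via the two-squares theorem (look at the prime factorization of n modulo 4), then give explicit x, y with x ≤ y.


Step 1: Factor n = 1508 = 2^2 · 13 · 29.
Step 2: Check the mod-4 condition on each prime factor: 2 = 2 (special); 13 ≡ 1 (mod 4), exponent 1; 29 ≡ 1 (mod 4), exponent 1.
All primes ≡ 3 (mod 4) appear to even exponent (or don't appear), so by the two-squares theorem n IS expressible as a sum of two squares.
Step 3: Build a representation. Group n = k² · m with k = 2 and m = 13 · 29 = 377 (a product of primes ≡ 1 (mod 4)); a representation of m scales to one of n via (k·x)² + (k·y)² = k²(x² + y²). Each prime p ≡ 1 (mod 4) is itself a sum of two squares; find a² by testing p − a² for a perfect square:
  13: 13 − 1² = 12, 13 − 2² = 9 = 3² ⇒ 13 = 2² + 3².
  29: 29 − 1² = 28, 29 − 2² = 25 = 5² ⇒ 29 = 2² + 5².
  Combine using the Brahmagupta–Fibonacci identity (a² + b²)(c² + d²) = (ac − bd)² + (ad + bc)² = (ac + bd)² + (ad − bc)²:
  13 · 29 = 377: from (2² + 3²)(2² + 5²), take (2·2 − 3·5, 2·5 + 3·2) = (4 − 15, 10 + 6) = (-11, 16); dropping signs (only squares matter) gives (11, 16); check 11² + 16² = 121 + 256 = 377 ✓.
  Scale by k = 2: (2·11, 2·16) = (22, 32).
Step 4: Order so x ≤ y and verify: 22² + 32² = 484 + 1024 = 1508 = n. ✓

n = 1508 = 22² + 32² (one valid representation with x ≤ y).


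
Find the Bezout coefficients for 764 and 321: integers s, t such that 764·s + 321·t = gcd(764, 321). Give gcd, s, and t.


Euclidean algorithm on (764, 321) — divide until remainder is 0:
  764 = 2 · 321 + 122
  321 = 2 · 122 + 77
  122 = 1 · 77 + 45
  77 = 1 · 45 + 32
  45 = 1 · 32 + 13
  32 = 2 · 13 + 6
  13 = 2 · 6 + 1
  6 = 6 · 1 + 0
gcd(764, 321) = 1.
Track Bezout coefficients alongside the remainders: start with r₀ = 764 = a·1 + b·0 (s = 1, t = 0) and r₁ = 321 = a·0 + b·1 (s = 0, t = 1); each new remainder r_{k+1} = r_{k-1} − q_k·r_k inherits s_{k+1} = s_{k-1} − q_k·s_k, t_{k+1} = t_{k-1} − q_k·t_k, so r_k = a·s_k + b·t_k at every step:
  q = 2: r = 122, s = 1 − 2·0 = 1, t = 0 − 2·1 = -2  (check: 764·1 + 321·(-2) = 122)
  q = 2: r = 77, s = 0 − 2·1 = -2, t = 1 − 2·(-2) = 5  (check: 764·(-2) + 321·5 = 77)
  q = 1: r = 45, s = 1 − 1·(-2) = 3, t = -2 − 1·5 = -7  (check: 764·3 + 321·(-7) = 45)
  q = 1: r = 32, s = -2 − 1·3 = -5, t = 5 − 1·(-7) = 12  (check: 764·(-5) + 321·12 = 32)
  q = 1: r = 13, s = 3 − 1·(-5) = 8, t = -7 − 1·12 = -19  (check: 764·8 + 321·(-19) = 13)
  q = 2: r = 6, s = -5 − 2·8 = -21, t = 12 − 2·(-19) = 50  (check: 764·(-21) + 321·50 = 6)
  q = 2: r = 1, s = 8 − 2·(-21) = 50, t = -19 − 2·50 = -119  (check: 764·50 + 321·(-119) = 1)
The row with r = 1 (the gcd) gives the Bezout coefficients s = 50, t = -119.
Result: 764 · (50) + 321 · (-119) = 1.

gcd(764, 321) = 1; s = 50, t = -119 (check: 764·50 + 321·(-119) = 1).


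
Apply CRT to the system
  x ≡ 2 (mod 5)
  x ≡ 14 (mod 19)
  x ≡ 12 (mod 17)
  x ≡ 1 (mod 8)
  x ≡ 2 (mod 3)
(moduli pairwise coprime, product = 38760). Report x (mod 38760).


Product of moduli M = 5 · 19 · 17 · 8 · 3 = 38760.
Merge one congruence at a time:
  Start: x ≡ 2 (mod 5).
  Combine with x ≡ 14 (mod 19); new modulus lcm = 95.
    Write x = 2 + 5·t and substitute into x ≡ 14 (mod 19): 5·t ≡ 14 − 2 = 12 (mod 19).
    The inverse of 5 mod 19 is 4 (since 5·4 = 20 = 1·19 + 1), so t ≡ 4·12 = 48 ≡ 10 (mod 19).
    Then x = 2 + 5·10 = 52, valid modulo lcm(5, 19) = 95: x ≡ 52 (mod 95).
  Combine with x ≡ 12 (mod 17); new modulus lcm = 1615.
    Write x = 52 + 95·t and substitute into x ≡ 12 (mod 17): 95·t ≡ 12 − 52 = -40 (mod 17).
    Reduce coefficients mod 17: 10·t ≡ 11 (mod 17).
    The inverse of 10 mod 17 is 12 (since 10·12 = 120 = 7·17 + 1), so t ≡ 12·11 = 132 ≡ 13 (mod 17).
    Then x = 52 + 95·13 = 1287, valid modulo lcm(95, 17) = 1615: x ≡ 1287 (mod 1615).
  Combine with x ≡ 1 (mod 8); new modulus lcm = 12920.
    Write x = 1287 + 1615·t and substitute into x ≡ 1 (mod 8): 1615·t ≡ 1 − 1287 = -1286 (mod 8).
    Reduce coefficients mod 8: 7·t ≡ 2 (mod 8).
    The inverse of 7 mod 8 is 7 (since 7·7 = 49 = 6·8 + 1), so t ≡ 7·2 = 14 ≡ 6 (mod 8).
    Then x = 1287 + 1615·6 = 10977, valid modulo lcm(1615, 8) = 12920: x ≡ 10977 (mod 12920).
  Combine with x ≡ 2 (mod 3); new modulus lcm = 38760.
    Write x = 10977 + 12920·t and substitute into x ≡ 2 (mod 3): 12920·t ≡ 2 − 10977 = -10975 (mod 3).
    Reduce coefficients mod 3: 2·t ≡ 2 (mod 3).
    The inverse of 2 mod 3 is 2 (since 2·2 = 4 = 1·3 + 1), so t ≡ 2·2 = 4 ≡ 1 (mod 3).
    Then x = 10977 + 12920·1 = 23897, valid modulo lcm(12920, 3) = 38760: x ≡ 23897 (mod 38760).
Verify against each original: 23897 mod 5 = 2, 23897 mod 19 = 14, 23897 mod 17 = 12, 23897 mod 8 = 1, 23897 mod 3 = 2.

x ≡ 23897 (mod 38760).


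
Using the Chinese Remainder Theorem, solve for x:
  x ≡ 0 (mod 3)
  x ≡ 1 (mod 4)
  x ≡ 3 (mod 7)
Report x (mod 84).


Moduli 3, 4, 7 are pairwise coprime; by CRT there is a unique solution modulo M = 3 · 4 · 7 = 84.
Solve pairwise, accumulating the modulus:
  Start with x ≡ 0 (mod 3).
  Combine with x ≡ 1 (mod 4): since gcd(3, 4) = 1, we get a unique residue mod 12.
    Write x = 0 + 3·t and substitute into x ≡ 1 (mod 4): 3·t ≡ 1 − 0 = 1 (mod 4).
    The inverse of 3 mod 4 is 3 (since 3·3 = 9 = 2·4 + 1), so t ≡ 3·1 = 3 ≡ 3 (mod 4).
    Then x = 0 + 3·3 = 9, valid modulo lcm(3, 4) = 12: x ≡ 9 (mod 12).
  Combine with x ≡ 3 (mod 7): since gcd(12, 7) = 1, we get a unique residue mod 84.
    Write x = 9 + 12·t and substitute into x ≡ 3 (mod 7): 12·t ≡ 3 − 9 = -6 (mod 7).
    Reduce coefficients mod 7: 5·t ≡ 1 (mod 7).
    The inverse of 5 mod 7 is 3 (since 5·3 = 15 = 2·7 + 1), so t ≡ 3·1 = 3 ≡ 3 (mod 7).
    Then x = 9 + 12·3 = 45, valid modulo lcm(12, 7) = 84: x ≡ 45 (mod 84).
Verify: 45 mod 3 = 0 ✓, 45 mod 4 = 1 ✓, 45 mod 7 = 3 ✓.

x ≡ 45 (mod 84).


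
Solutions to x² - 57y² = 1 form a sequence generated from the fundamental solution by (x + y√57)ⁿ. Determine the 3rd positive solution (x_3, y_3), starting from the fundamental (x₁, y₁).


Step 1: Find the fundamental solution (x₁, y₁) of x² - 57y² = 1.
  Expand √57 as a continued fraction. a₀ = ⌊√57⌋ = 7; iterate m_{k+1} = d_k·a_k − m_k, d_{k+1} = (57 − m_{k+1}²)/d_k, a_{k+1} = ⌊(a₀ + m_{k+1})/d_{k+1}⌋ (starting m₀ = 0, d₀ = 1), with convergents p_k = a_k·p_{k-1} + p_{k-2}, q_k = a_k·q_{k-1} + q_{k-2} (p₋₁ = 1, q₋₁ = 0):
  k = 0: a₀ = 7; p₀/q₀ = 7/1; p₀² − 57·q₀² = 49 − 57 = -8.
  k = 1: m = 7, d = 8, a = ⌊(7 + 7)/8⌋ = 1; p/q = (1·7 + 1)/(1·1 + 0) = 8/1; p² − 57·q² = 64 − 57 = 7.
  k = 2: m = 1, d = 7, a = ⌊(7 + 1)/7⌋ = 1; p/q = (1·8 + 7)/(1·1 + 1) = 15/2; p² − 57·q² = 225 − 228 = -3.
  k = 3: m = 6, d = 3, a = ⌊(7 + 6)/3⌋ = 4; p/q = (4·15 + 8)/(4·2 + 1) = 68/9; p² − 57·q² = 4624 − 4617 = 7.
  k = 4: m = 6, d = 7, a = ⌊(7 + 6)/7⌋ = 1; p/q = (1·68 + 15)/(1·9 + 2) = 83/11; p² − 57·q² = 6889 − 6897 = -8.
  k = 5: m = 1, d = 8, a = ⌊(7 + 1)/8⌋ = 1; p/q = (1·83 + 68)/(1·11 + 9) = 151/20; p² − 57·q² = 22801 − 22800 = 1.
  The first convergent with p² − 57·q² = 1 gives the fundamental solution (x₁, y₁) = (151, 20).
Step 2: Apply the recurrence (x_{n+1}, y_{n+1}) = (x₁x_n + 57y₁y_n, x₁y_n + y₁x_n) repeatedly.
  From (x_1, y_1) = (151, 20): x_2 = 151·151 + 57·20·20 = 45601; y_2 = 151·20 + 20·151 = 6040.
  From (x_2, y_2) = (45601, 6040): x_3 = 151·45601 + 57·20·6040 = 13771351; y_3 = 151·6040 + 20·45601 = 1824060.
Step 3: Verify x_3² - 57·y_3² = 189650108365201 - 189650108365200 = 1 (should be 1). ✓

(x_1, y_1) = (151, 20); (x_3, y_3) = (13771351, 1824060).


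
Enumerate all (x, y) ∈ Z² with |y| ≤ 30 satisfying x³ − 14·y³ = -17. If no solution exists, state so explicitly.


The equation is x³ - 14y³ = -17. For fixed y, x³ = 14·y³ − 17, so a solution requires the RHS to be a perfect cube.
Strategy: iterate y from -30 to 30, compute RHS = 14·y³ − 17, and check whether it is a (positive or negative) perfect cube.
Check small values of y:
  y = 0: RHS = -17 is not a perfect cube.
  y = 1: RHS = -3 is not a perfect cube.
  y = -1: RHS = -31 is not a perfect cube.
  y = 2: RHS = 95 is not a perfect cube.
  y = -2: RHS = -129 is not a perfect cube.
  y = 3: RHS = 361 is not a perfect cube.
  y = -3: RHS = -395 is not a perfect cube.
Continuing the search up to |y| = 30 finds no solutions either.
No (x, y) in the scanned range satisfies the equation.

No integer solutions with |y| ≤ 30.


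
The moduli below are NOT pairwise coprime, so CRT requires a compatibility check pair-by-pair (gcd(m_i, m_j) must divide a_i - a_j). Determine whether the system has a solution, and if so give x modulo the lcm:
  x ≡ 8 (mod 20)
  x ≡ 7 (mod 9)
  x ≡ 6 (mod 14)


Moduli 20, 9, 14 are not pairwise coprime, so CRT works modulo lcm(m_i) when all pairwise compatibility conditions hold.
Pairwise compatibility: gcd(m_i, m_j) must divide a_i - a_j for every pair.
Merge one congruence at a time:
  Start: x ≡ 8 (mod 20).
  Combine with x ≡ 7 (mod 9): gcd(20, 9) = 1; 7 - 8 = -1, which IS divisible by 1, so compatible.
    Write x = 8 + 20·t and substitute into x ≡ 7 (mod 9): 20·t ≡ 7 − 8 = -1 (mod 9).
    Reduce coefficients mod 9: 2·t ≡ 8 (mod 9).
    The inverse of 2 mod 9 is 5 (since 2·5 = 10 = 1·9 + 1), so t ≡ 5·8 = 40 ≡ 4 (mod 9).
    Then x = 8 + 20·4 = 88, valid modulo lcm(20, 9) = 180: x ≡ 88 (mod 180).
  Combine with x ≡ 6 (mod 14): gcd(180, 14) = 2; 6 - 88 = -82, which IS divisible by 2, so compatible.
    Write x = 88 + 180·t and substitute into x ≡ 6 (mod 14): 180·t ≡ 6 − 88 = -82 (mod 14).
    Divide the congruence (and modulus) by g = 2: 90·t ≡ -41 (mod 7).
    Reduce coefficients mod 7: 6·t ≡ 1 (mod 7).
    The inverse of 6 mod 7 is 6 (since 6·6 = 36 = 5·7 + 1), so t ≡ 6·1 = 6 ≡ 6 (mod 7).
    Then x = 88 + 180·6 = 1168, valid modulo lcm(180, 14) = 1260: x ≡ 1168 (mod 1260).
Verify: 1168 mod 20 = 8, 1168 mod 9 = 7, 1168 mod 14 = 6.

x ≡ 1168 (mod 1260).


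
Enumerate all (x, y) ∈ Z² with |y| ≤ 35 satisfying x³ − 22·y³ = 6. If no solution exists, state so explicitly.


The equation is x³ - 22y³ = 6. For fixed y, x³ = 22·y³ + 6, so a solution requires the RHS to be a perfect cube.
Strategy: iterate y from -35 to 35, compute RHS = 22·y³ + 6, and check whether it is a (positive or negative) perfect cube.
Check small values of y:
  y = 0: RHS = 6 is not a perfect cube.
  y = 1: RHS = 28 is not a perfect cube.
  y = -1: RHS = -16 is not a perfect cube.
  y = 2: RHS = 182 is not a perfect cube.
  y = -2: RHS = -170 is not a perfect cube.
  y = 3: RHS = 600 is not a perfect cube.
  y = -3: RHS = -588 is not a perfect cube.
Continuing, at y = -5: RHS = -2744 = (-14)³ ⇒ x = -14 works.
Searching the remaining y in |y| ≤ 35 finds no further solutions.
Collected solutions: (-14, -5).

Solutions (with |y| ≤ 35): (-14, -5).
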